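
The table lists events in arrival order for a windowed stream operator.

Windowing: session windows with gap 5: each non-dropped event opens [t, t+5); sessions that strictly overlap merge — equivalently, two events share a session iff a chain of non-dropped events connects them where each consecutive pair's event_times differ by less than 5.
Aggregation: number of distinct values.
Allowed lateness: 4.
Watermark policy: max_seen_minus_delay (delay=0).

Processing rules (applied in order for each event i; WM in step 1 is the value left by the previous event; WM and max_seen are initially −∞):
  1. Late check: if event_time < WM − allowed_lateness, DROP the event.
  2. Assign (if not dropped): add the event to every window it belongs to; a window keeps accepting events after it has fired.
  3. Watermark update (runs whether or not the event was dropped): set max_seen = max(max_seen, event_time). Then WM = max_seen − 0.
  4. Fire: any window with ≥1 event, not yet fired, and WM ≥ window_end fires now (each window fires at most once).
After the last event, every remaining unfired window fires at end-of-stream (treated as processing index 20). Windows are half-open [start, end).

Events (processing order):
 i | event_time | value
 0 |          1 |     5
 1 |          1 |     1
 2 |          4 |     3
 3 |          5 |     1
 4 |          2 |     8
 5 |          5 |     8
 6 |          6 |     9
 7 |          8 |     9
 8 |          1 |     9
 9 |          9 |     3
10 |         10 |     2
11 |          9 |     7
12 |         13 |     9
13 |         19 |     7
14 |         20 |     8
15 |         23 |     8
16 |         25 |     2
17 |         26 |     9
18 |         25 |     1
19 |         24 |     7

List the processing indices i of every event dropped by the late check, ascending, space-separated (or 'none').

i=0 t=1 v=5: → [1,6); WM=1
i=1 t=1 v=1: → [1,6); WM=1
i=2 t=4 v=3: → [1,9); WM=4
i=3 t=5 v=1: → [1,10); WM=5
i=4 t=2 v=8: → [1,10); WM=5
i=5 t=5 v=8: → [1,10); WM=5
i=6 t=6 v=9: → [1,11); WM=6
i=7 t=8 v=9: → [1,13); WM=8
i=8 t=1 v=9: DROP (t<8-4); WM=8
i=9 t=9 v=3: → [1,14); WM=9
i=10 t=10 v=2: → [1,15); WM=10
i=11 t=9 v=7: → [1,15); WM=10
i=12 t=13 v=9: → [1,18); WM=13
i=13 t=19 v=7: → [19,24); WM=19
i=14 t=20 v=8: → [19,25); WM=20
i=15 t=23 v=8: → [19,28); WM=23
i=16 t=25 v=2: → [19,30); WM=25
i=17 t=26 v=9: → [19,31); WM=26
i=18 t=25 v=1: → [19,31); WM=26
i=19 t=24 v=7: → [19,31); WM=26

8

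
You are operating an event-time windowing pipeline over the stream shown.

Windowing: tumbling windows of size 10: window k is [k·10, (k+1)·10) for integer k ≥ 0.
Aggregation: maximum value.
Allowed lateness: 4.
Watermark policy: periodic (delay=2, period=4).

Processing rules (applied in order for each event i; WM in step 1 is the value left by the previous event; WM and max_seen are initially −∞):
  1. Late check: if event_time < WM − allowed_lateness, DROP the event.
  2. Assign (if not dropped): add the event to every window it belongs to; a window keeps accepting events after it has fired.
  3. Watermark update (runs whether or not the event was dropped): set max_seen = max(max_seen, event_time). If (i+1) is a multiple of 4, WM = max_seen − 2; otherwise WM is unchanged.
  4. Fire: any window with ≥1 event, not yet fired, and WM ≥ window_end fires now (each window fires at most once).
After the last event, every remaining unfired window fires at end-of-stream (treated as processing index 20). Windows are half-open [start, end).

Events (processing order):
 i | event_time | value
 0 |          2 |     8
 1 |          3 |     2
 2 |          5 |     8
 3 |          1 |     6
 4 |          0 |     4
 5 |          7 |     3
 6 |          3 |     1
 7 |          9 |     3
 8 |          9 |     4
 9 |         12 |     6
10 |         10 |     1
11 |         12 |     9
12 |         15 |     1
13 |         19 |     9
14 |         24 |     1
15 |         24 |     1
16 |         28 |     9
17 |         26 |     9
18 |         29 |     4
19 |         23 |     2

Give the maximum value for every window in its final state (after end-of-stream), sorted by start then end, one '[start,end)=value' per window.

[0,10)=8 [10,20)=9 [20,30)=9

i=0 t=2 v=8: → [0,10); WM=−∞
i=1 t=3 v=2: → [0,10); WM=−∞
i=2 t=5 v=8: → [0,10); WM=−∞
i=3 t=1 v=6: → [0,10); WM=3
i=4 t=0 v=4: → [0,10); WM=3
i=5 t=7 v=3: → [0,10); WM=3
i=6 t=3 v=1: → [0,10); WM=3
i=7 t=9 v=3: → [0,10); WM=7
i=8 t=9 v=4: → [0,10); WM=7
i=9 t=12 v=6: → [10,20); WM=7
i=10 t=10 v=1: → [10,20); WM=7
i=11 t=12 v=9: → [10,20); WM=10; [0,10) fires=8
i=12 t=15 v=1: → [10,20); WM=10
i=13 t=19 v=9: → [10,20); WM=10
i=14 t=24 v=1: → [20,30); WM=10
i=15 t=24 v=1: → [20,30); WM=22; [10,20) fires=9
i=16 t=28 v=9: → [20,30); WM=22
i=17 t=26 v=9: → [20,30); WM=22
i=18 t=29 v=4: → [20,30); WM=22
i=19 t=23 v=2: → [20,30); WM=27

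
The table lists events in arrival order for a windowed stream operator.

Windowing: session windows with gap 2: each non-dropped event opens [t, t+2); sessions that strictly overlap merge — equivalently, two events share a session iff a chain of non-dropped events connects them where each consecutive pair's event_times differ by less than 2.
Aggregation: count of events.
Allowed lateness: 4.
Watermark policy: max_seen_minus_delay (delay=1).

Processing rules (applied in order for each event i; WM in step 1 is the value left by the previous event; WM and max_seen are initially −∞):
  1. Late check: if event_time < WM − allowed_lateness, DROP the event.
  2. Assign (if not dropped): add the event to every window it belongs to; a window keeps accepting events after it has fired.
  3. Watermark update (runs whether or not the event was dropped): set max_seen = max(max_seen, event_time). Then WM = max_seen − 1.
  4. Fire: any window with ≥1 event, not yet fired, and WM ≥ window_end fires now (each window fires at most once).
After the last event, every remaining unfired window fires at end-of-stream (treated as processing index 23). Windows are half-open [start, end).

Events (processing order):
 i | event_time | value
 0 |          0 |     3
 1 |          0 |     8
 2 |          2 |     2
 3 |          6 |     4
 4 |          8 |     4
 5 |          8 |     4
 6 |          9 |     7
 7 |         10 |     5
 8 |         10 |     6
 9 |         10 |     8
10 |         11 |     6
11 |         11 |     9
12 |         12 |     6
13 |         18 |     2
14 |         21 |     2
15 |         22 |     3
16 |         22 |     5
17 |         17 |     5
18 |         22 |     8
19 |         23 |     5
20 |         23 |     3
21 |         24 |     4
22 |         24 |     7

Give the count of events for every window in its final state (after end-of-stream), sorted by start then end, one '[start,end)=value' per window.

[0,2)=2 [2,4)=1 [6,8)=1 [8,14)=9 [17,20)=2 [21,26)=8

i=0 t=0 v=3: → [0,2); WM=-1
i=1 t=0 v=8: → [0,2); WM=-1
i=2 t=2 v=2: → [2,4); WM=1
i=3 t=6 v=4: → [6,8); WM=5
i=4 t=8 v=4: → [8,10); WM=7
i=5 t=8 v=4: → [8,10); WM=7
i=6 t=9 v=7: → [8,11); WM=8
i=7 t=10 v=5: → [8,12); WM=9
i=8 t=10 v=6: → [8,12); WM=9
i=9 t=10 v=8: → [8,12); WM=9
i=10 t=11 v=6: → [8,13); WM=10
i=11 t=11 v=9: → [8,13); WM=10
i=12 t=12 v=6: → [8,14); WM=11
i=13 t=18 v=2: → [18,20); WM=17
i=14 t=21 v=2: → [21,23); WM=20
i=15 t=22 v=3: → [21,24); WM=21
i=16 t=22 v=5: → [21,24); WM=21
i=17 t=17 v=5: → [17,20); WM=21
i=18 t=22 v=8: → [21,24); WM=21
i=19 t=23 v=5: → [21,25); WM=22
i=20 t=23 v=3: → [21,25); WM=22
i=21 t=24 v=4: → [21,26); WM=23
i=22 t=24 v=7: → [21,26); WM=23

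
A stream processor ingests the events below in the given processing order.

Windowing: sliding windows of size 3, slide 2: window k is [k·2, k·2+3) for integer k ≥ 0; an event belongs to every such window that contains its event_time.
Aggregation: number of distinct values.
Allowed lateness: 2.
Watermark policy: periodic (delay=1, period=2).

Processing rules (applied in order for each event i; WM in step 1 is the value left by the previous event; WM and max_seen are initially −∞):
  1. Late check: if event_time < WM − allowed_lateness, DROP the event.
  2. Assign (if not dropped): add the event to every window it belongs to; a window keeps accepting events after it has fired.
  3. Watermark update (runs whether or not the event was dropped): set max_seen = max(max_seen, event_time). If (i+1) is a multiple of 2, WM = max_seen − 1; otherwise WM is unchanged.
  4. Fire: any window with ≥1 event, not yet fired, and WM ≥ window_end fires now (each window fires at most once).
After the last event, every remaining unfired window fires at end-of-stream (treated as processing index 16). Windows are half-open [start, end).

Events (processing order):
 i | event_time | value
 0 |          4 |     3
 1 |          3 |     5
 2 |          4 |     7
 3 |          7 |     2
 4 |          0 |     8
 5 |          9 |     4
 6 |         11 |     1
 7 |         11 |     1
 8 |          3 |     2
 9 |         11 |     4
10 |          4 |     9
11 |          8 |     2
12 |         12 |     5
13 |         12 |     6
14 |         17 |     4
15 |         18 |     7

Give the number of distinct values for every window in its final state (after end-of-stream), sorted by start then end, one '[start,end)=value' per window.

[2,5)=3 [4,7)=2 [6,9)=1 [8,11)=2 [10,13)=4 [12,15)=2 [16,19)=2 [18,21)=1

i=0 t=4 v=3: → [4,7),[2,5); WM=−∞
i=1 t=3 v=5: → [2,5); WM=3
i=2 t=4 v=7: → [4,7),[2,5); WM=3
i=3 t=7 v=2: → [6,9); WM=6; [2,5) fires=3
i=4 t=0 v=8: DROP (t<6-2); WM=6
i=5 t=9 v=4: → [8,11); WM=8; [4,7) fires=2
i=6 t=11 v=1: → [10,13); WM=8
i=7 t=11 v=1: → [10,13); WM=10; [6,9) fires=1
i=8 t=3 v=2: DROP (t<10-2); WM=10
i=9 t=11 v=4: → [10,13); WM=10
i=10 t=4 v=9: DROP (t<10-2); WM=10
i=11 t=8 v=2: → [8,11),[6,9); WM=10
i=12 t=12 v=5: → [12,15),[10,13); WM=10
i=13 t=12 v=6: → [12,15),[10,13); WM=11; [8,11) fires=2
i=14 t=17 v=4: → [16,19); WM=11
i=15 t=18 v=7: → [18,21),[16,19); WM=17; [10,13) fires=4 [12,15) fires=2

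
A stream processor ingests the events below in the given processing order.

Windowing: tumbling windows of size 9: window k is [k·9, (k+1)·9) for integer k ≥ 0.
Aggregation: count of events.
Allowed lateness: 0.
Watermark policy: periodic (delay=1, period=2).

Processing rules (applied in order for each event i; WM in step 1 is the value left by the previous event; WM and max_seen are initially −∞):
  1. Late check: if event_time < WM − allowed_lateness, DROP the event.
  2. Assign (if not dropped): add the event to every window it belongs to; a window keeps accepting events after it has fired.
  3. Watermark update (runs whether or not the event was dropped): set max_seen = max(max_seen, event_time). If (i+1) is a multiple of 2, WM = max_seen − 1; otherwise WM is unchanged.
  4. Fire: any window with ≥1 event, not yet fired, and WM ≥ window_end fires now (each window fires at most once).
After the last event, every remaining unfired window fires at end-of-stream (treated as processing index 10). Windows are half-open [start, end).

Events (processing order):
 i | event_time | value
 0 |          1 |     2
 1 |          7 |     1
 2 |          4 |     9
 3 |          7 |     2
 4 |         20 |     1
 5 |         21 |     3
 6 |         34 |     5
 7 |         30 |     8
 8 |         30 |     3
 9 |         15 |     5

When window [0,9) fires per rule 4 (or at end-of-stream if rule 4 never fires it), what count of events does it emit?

i=0 t=1 v=2: → [0,9); WM=−∞
i=1 t=7 v=1: → [0,9); WM=6
i=2 t=4 v=9: DROP (t<6-0); WM=6
i=3 t=7 v=2: → [0,9); WM=6
i=4 t=20 v=1: → [18,27); WM=6
i=5 t=21 v=3: → [18,27); WM=20; [0,9) fires=3
i=6 t=34 v=5: → [27,36); WM=20
i=7 t=30 v=8: → [27,36); WM=33; [18,27) fires=2
i=8 t=30 v=3: DROP (t<33-0); WM=33
i=9 t=15 v=5: DROP (t<33-0); WM=33

3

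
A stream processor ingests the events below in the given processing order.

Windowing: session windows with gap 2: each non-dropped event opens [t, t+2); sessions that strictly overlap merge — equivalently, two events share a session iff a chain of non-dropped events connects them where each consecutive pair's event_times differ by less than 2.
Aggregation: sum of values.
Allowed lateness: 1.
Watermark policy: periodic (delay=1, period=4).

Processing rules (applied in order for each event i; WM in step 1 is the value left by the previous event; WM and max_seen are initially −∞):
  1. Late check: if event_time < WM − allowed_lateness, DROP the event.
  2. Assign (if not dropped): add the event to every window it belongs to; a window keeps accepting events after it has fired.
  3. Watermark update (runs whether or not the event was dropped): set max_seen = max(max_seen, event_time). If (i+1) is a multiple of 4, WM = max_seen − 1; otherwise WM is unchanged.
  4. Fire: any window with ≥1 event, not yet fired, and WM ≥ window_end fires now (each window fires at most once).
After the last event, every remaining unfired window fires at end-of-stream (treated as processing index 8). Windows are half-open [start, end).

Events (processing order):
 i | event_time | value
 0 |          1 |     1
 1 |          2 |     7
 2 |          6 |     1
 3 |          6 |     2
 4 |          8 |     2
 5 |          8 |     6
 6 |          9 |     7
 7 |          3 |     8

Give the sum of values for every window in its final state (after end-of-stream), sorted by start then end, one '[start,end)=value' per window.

i=0 t=1 v=1: → [1,3); WM=−∞
i=1 t=2 v=7: → [1,4); WM=−∞
i=2 t=6 v=1: → [6,8); WM=−∞
i=3 t=6 v=2: → [6,8); WM=5
i=4 t=8 v=2: → [8,10); WM=5
i=5 t=8 v=6: → [8,10); WM=5
i=6 t=9 v=7: → [8,11); WM=5
i=7 t=3 v=8: DROP (t<5-1); WM=8

[1,4)=8 [6,8)=3 [8,11)=15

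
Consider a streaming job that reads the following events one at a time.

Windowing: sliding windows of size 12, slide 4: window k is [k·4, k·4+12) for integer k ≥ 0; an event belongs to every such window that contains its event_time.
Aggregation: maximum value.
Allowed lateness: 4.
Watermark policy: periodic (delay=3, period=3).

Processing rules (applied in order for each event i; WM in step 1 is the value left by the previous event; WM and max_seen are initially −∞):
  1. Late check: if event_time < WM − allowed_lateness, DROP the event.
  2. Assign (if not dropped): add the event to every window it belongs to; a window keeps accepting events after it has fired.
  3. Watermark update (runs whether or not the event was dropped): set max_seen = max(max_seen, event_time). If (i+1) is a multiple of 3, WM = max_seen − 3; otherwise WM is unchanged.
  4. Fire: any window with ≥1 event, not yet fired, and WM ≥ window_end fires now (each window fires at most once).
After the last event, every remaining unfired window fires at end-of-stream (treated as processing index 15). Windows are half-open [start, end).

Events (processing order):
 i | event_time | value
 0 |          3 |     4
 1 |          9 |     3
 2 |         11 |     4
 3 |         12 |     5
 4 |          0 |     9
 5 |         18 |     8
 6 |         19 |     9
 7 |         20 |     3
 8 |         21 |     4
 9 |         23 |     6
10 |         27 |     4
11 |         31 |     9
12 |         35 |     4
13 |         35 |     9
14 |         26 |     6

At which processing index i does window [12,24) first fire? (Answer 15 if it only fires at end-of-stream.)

i=0 t=3 v=4: → [0,12); WM=−∞
i=1 t=9 v=3: → [8,20),[4,16),[0,12); WM=−∞
i=2 t=11 v=4: → [8,20),[4,16),[0,12); WM=8
i=3 t=12 v=5: → [12,24),[8,20),[4,16); WM=8
i=4 t=0 v=9: DROP (t<8-4); WM=8
i=5 t=18 v=8: → [16,28),[12,24),[8,20); WM=15; [0,12) fires=4
i=6 t=19 v=9: → [16,28),[12,24),[8,20); WM=15
i=7 t=20 v=3: → [20,32),[16,28),[12,24); WM=15
i=8 t=21 v=4: → [20,32),[16,28),[12,24); WM=18; [4,16) fires=5
i=9 t=23 v=6: → [20,32),[16,28),[12,24); WM=18
i=10 t=27 v=4: → [24,36),[20,32),[16,28); WM=18
i=11 t=31 v=9: → [28,40),[24,36),[20,32); WM=28; [8,20) fires=9 [12,24) fires=9 [16,28) fires=9
i=12 t=35 v=4: → [32,44),[28,40),[24,36); WM=28
i=13 t=35 v=9: → [32,44),[28,40),[24,36); WM=28
i=14 t=26 v=6: → [24,36),[20,32),[16,28); WM=32; [20,32) fires=9

11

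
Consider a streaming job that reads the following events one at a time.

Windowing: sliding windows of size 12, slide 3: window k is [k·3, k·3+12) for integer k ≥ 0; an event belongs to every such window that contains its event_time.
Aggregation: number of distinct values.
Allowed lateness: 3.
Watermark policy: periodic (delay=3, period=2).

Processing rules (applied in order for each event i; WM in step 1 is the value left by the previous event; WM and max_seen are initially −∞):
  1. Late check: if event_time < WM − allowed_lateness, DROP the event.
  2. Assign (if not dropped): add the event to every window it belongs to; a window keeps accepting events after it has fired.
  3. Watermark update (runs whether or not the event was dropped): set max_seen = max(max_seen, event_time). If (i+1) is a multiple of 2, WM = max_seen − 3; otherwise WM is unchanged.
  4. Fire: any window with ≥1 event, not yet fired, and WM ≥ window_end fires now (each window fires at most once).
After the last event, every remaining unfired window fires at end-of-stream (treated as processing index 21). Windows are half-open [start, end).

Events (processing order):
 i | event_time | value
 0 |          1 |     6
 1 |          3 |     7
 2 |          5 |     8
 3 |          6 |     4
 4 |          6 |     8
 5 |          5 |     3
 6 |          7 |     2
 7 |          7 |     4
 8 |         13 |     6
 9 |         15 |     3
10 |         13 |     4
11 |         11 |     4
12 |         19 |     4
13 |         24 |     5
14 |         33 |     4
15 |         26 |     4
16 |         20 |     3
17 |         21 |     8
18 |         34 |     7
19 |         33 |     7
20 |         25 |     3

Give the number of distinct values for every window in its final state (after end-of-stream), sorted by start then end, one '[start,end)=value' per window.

i=0 t=1 v=6: → [0,12); WM=−∞
i=1 t=3 v=7: → [3,15),[0,12); WM=0
i=2 t=5 v=8: → [3,15),[0,12); WM=0
i=3 t=6 v=4: → [6,18),[3,15),[0,12); WM=3
i=4 t=6 v=8: → [6,18),[3,15),[0,12); WM=3
i=5 t=5 v=3: → [3,15),[0,12); WM=3
i=6 t=7 v=2: → [6,18),[3,15),[0,12); WM=3
i=7 t=7 v=4: → [6,18),[3,15),[0,12); WM=4
i=8 t=13 v=6: → [12,24),[9,21),[6,18),[3,15); WM=4
i=9 t=15 v=3: → [15,27),[12,24),[9,21),[6,18); WM=12; [0,12) fires=6
i=10 t=13 v=4: → [12,24),[9,21),[6,18),[3,15); WM=12
i=11 t=11 v=4: → [9,21),[6,18),[3,15),[0,12); WM=12
i=12 t=19 v=4: → [18,30),[15,27),[12,24),[9,21); WM=12
i=13 t=24 v=5: → [24,36),[21,33),[18,30),[15,27); WM=21; [3,15) fires=6 [6,18) fires=5 [9,21) fires=3
i=14 t=33 v=4: → [33,45),[30,42),[27,39),[24,36); WM=21
i=15 t=26 v=4: → [24,36),[21,33),[18,30),[15,27); WM=30; [12,24) fires=3 [15,27) fires=3 [18,30) fires=2
i=16 t=20 v=3: DROP (t<30-3); WM=30
i=17 t=21 v=8: DROP (t<30-3); WM=30
i=18 t=34 v=7: → [33,45),[30,42),[27,39),[24,36); WM=30
i=19 t=33 v=7: → [33,45),[30,42),[27,39),[24,36); WM=31
i=20 t=25 v=3: DROP (t<31-3); WM=31

[0,12)=6 [3,15)=6 [6,18)=5 [9,21)=3 [12,24)=3 [15,27)=3 [18,30)=2 [21,33)=2 [24,36)=3 [27,39)=2 [30,42)=2 [33,45)=2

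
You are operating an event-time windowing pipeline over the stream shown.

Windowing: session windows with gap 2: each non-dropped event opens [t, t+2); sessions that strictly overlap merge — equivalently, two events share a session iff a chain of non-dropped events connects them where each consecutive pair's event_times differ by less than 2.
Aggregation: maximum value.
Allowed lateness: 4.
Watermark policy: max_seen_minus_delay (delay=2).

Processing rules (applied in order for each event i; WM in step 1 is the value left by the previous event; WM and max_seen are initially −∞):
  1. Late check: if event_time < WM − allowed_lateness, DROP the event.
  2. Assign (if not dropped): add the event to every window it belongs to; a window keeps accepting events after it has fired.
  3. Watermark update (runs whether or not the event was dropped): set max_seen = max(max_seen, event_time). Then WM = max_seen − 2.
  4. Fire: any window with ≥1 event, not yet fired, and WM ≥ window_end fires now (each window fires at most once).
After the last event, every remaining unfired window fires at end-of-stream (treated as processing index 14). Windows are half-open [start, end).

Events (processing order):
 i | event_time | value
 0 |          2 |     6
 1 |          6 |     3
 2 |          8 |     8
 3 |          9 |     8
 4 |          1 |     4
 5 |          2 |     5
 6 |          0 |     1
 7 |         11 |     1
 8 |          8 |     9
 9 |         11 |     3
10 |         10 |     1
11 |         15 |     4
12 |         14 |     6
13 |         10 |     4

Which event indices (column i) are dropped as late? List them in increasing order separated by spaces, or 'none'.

i=0 t=2 v=6: → [2,4); WM=0
i=1 t=6 v=3: → [6,8); WM=4
i=2 t=8 v=8: → [8,10); WM=6
i=3 t=9 v=8: → [8,11); WM=7
i=4 t=1 v=4: DROP (t<7-4); WM=7
i=5 t=2 v=5: DROP (t<7-4); WM=7
i=6 t=0 v=1: DROP (t<7-4); WM=7
i=7 t=11 v=1: → [11,13); WM=9
i=8 t=8 v=9: → [8,11); WM=9
i=9 t=11 v=3: → [11,13); WM=9
i=10 t=10 v=1: → [8,13); WM=9
i=11 t=15 v=4: → [15,17); WM=13
i=12 t=14 v=6: → [14,17); WM=13
i=13 t=10 v=4: → [8,13); WM=13

4 5 6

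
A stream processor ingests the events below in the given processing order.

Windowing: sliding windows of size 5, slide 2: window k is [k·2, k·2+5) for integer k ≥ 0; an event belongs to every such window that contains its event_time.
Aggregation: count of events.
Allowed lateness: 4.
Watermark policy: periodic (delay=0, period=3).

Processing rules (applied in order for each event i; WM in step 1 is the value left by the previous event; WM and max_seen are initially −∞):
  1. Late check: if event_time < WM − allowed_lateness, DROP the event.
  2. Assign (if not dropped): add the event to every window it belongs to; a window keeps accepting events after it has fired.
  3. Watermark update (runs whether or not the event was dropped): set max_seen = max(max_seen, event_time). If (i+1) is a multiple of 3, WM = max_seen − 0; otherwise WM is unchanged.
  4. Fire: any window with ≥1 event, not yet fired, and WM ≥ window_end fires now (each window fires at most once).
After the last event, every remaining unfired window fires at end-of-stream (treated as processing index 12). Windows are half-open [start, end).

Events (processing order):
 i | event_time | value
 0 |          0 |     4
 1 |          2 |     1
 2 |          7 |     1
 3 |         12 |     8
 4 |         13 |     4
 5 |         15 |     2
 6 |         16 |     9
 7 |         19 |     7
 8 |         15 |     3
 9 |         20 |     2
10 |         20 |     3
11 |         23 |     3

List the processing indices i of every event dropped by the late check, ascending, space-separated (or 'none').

none

i=0 t=0 v=4: → [0,5); WM=−∞
i=1 t=2 v=1: → [2,7),[0,5); WM=−∞
i=2 t=7 v=1: → [6,11),[4,9); WM=7; [0,5) fires=2 [2,7) fires=1
i=3 t=12 v=8: → [12,17),[10,15),[8,13); WM=7
i=4 t=13 v=4: → [12,17),[10,15); WM=7
i=5 t=15 v=2: → [14,19),[12,17); WM=15; [4,9) fires=1 [6,11) fires=1 [8,13) fires=1 [10,15) fires=2
i=6 t=16 v=9: → [16,21),[14,19),[12,17); WM=15
i=7 t=19 v=7: → [18,23),[16,21); WM=15
i=8 t=15 v=3: → [14,19),[12,17); WM=19; [12,17) fires=5 [14,19) fires=3
i=9 t=20 v=2: → [20,25),[18,23),[16,21); WM=19
i=10 t=20 v=3: → [20,25),[18,23),[16,21); WM=19
i=11 t=23 v=3: → [22,27),[20,25); WM=23; [16,21) fires=4 [18,23) fires=3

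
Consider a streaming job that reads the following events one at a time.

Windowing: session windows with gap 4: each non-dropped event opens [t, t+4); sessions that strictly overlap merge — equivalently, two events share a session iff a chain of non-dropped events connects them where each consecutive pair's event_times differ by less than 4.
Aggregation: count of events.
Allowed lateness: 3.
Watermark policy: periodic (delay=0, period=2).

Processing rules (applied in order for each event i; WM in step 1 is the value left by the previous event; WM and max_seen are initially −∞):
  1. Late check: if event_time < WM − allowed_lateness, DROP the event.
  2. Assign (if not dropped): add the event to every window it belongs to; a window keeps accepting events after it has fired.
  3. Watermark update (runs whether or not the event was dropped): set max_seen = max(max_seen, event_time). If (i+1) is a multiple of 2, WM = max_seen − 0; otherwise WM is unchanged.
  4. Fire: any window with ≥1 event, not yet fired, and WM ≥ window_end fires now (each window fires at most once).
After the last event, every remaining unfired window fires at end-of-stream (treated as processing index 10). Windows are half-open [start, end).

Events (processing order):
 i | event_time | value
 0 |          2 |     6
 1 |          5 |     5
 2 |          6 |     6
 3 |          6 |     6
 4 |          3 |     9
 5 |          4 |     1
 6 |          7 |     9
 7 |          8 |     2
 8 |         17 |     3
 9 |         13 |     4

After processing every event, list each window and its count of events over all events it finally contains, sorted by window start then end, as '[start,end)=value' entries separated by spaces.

i=0 t=2 v=6: → [2,6); WM=−∞
i=1 t=5 v=5: → [2,9); WM=5
i=2 t=6 v=6: → [2,10); WM=5
i=3 t=6 v=6: → [2,10); WM=6
i=4 t=3 v=9: → [2,10); WM=6
i=5 t=4 v=1: → [2,10); WM=6
i=6 t=7 v=9: → [2,11); WM=6
i=7 t=8 v=2: → [2,12); WM=8
i=8 t=17 v=3: → [17,21); WM=8
i=9 t=13 v=4: → [13,17); WM=17

[2,12)=8 [13,17)=1 [17,21)=1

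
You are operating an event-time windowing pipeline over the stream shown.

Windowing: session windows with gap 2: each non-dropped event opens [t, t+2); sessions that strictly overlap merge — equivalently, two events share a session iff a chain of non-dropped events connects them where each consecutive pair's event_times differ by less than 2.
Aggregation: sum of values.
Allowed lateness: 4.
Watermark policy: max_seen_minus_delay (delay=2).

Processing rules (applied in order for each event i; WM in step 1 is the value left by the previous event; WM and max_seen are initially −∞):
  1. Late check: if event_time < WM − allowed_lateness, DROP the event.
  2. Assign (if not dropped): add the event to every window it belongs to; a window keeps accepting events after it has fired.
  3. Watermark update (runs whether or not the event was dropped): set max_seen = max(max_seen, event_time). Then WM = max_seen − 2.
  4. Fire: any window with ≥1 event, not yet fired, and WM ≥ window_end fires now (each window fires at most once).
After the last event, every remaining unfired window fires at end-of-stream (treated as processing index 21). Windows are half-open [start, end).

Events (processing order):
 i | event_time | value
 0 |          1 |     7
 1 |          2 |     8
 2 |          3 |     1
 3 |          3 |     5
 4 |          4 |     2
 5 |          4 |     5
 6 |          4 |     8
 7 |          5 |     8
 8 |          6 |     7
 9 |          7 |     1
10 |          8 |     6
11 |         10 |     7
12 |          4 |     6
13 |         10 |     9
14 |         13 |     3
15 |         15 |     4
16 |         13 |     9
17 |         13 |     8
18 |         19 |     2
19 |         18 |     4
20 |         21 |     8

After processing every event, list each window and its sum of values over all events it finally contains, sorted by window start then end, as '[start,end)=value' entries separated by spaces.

[1,10)=64 [10,12)=16 [13,15)=20 [15,17)=4 [18,21)=6 [21,23)=8

i=0 t=1 v=7: → [1,3); WM=-1
i=1 t=2 v=8: → [1,4); WM=0
i=2 t=3 v=1: → [1,5); WM=1
i=3 t=3 v=5: → [1,5); WM=1
i=4 t=4 v=2: → [1,6); WM=2
i=5 t=4 v=5: → [1,6); WM=2
i=6 t=4 v=8: → [1,6); WM=2
i=7 t=5 v=8: → [1,7); WM=3
i=8 t=6 v=7: → [1,8); WM=4
i=9 t=7 v=1: → [1,9); WM=5
i=10 t=8 v=6: → [1,10); WM=6
i=11 t=10 v=7: → [10,12); WM=8
i=12 t=4 v=6: → [1,10); WM=8
i=13 t=10 v=9: → [10,12); WM=8
i=14 t=13 v=3: → [13,15); WM=11
i=15 t=15 v=4: → [15,17); WM=13
i=16 t=13 v=9: → [13,15); WM=13
i=17 t=13 v=8: → [13,15); WM=13
i=18 t=19 v=2: → [19,21); WM=17
i=19 t=18 v=4: → [18,21); WM=17
i=20 t=21 v=8: → [21,23); WM=19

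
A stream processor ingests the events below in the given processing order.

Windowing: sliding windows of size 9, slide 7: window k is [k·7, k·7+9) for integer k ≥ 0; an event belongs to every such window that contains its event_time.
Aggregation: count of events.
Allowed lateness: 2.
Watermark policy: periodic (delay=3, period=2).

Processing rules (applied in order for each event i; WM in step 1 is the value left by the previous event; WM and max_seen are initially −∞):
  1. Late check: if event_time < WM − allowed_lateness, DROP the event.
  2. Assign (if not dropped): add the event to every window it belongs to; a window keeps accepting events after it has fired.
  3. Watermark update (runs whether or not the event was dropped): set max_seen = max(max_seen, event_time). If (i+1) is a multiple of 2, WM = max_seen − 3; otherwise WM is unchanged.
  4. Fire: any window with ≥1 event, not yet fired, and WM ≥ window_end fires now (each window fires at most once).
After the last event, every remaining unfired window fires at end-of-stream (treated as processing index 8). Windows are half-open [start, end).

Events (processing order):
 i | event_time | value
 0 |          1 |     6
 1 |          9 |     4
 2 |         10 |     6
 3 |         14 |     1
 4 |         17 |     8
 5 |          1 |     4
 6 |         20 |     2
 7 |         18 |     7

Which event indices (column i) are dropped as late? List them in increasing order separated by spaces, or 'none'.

5

i=0 t=1 v=6: → [0,9); WM=−∞
i=1 t=9 v=4: → [7,16); WM=6
i=2 t=10 v=6: → [7,16); WM=6
i=3 t=14 v=1: → [14,23),[7,16); WM=11; [0,9) fires=1
i=4 t=17 v=8: → [14,23); WM=11
i=5 t=1 v=4: DROP (t<11-2); WM=14
i=6 t=20 v=2: → [14,23); WM=14
i=7 t=18 v=7: → [14,23); WM=17; [7,16) fires=3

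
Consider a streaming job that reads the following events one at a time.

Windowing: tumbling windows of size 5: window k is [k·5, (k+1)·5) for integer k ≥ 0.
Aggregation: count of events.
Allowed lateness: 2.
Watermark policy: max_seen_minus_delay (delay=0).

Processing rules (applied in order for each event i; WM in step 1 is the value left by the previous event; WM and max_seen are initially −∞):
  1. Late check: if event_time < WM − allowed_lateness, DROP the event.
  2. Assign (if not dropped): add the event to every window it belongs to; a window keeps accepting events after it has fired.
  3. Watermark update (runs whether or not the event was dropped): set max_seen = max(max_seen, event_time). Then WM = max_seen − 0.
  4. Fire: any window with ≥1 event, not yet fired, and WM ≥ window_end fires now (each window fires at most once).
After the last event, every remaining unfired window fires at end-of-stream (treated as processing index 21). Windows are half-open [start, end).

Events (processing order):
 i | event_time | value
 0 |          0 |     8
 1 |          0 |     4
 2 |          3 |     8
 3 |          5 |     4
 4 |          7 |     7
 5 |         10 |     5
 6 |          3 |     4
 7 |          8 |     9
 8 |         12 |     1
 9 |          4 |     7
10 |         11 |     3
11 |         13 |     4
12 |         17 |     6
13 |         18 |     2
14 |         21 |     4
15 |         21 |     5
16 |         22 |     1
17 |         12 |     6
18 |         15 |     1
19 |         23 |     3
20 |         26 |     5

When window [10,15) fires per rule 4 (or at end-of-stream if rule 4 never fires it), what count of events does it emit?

4

i=0 t=0 v=8: → [0,5); WM=0
i=1 t=0 v=4: → [0,5); WM=0
i=2 t=3 v=8: → [0,5); WM=3
i=3 t=5 v=4: → [5,10); WM=5; [0,5) fires=3
i=4 t=7 v=7: → [5,10); WM=7
i=5 t=10 v=5: → [10,15); WM=10; [5,10) fires=2
i=6 t=3 v=4: DROP (t<10-2); WM=10
i=7 t=8 v=9: → [5,10); WM=10
i=8 t=12 v=1: → [10,15); WM=12
i=9 t=4 v=7: DROP (t<12-2); WM=12
i=10 t=11 v=3: → [10,15); WM=12
i=11 t=13 v=4: → [10,15); WM=13
i=12 t=17 v=6: → [15,20); WM=17; [10,15) fires=4
i=13 t=18 v=2: → [15,20); WM=18
i=14 t=21 v=4: → [20,25); WM=21; [15,20) fires=2
i=15 t=21 v=5: → [20,25); WM=21
i=16 t=22 v=1: → [20,25); WM=22
i=17 t=12 v=6: DROP (t<22-2); WM=22
i=18 t=15 v=1: DROP (t<22-2); WM=22
i=19 t=23 v=3: → [20,25); WM=23
i=20 t=26 v=5: → [25,30); WM=26; [20,25) fires=4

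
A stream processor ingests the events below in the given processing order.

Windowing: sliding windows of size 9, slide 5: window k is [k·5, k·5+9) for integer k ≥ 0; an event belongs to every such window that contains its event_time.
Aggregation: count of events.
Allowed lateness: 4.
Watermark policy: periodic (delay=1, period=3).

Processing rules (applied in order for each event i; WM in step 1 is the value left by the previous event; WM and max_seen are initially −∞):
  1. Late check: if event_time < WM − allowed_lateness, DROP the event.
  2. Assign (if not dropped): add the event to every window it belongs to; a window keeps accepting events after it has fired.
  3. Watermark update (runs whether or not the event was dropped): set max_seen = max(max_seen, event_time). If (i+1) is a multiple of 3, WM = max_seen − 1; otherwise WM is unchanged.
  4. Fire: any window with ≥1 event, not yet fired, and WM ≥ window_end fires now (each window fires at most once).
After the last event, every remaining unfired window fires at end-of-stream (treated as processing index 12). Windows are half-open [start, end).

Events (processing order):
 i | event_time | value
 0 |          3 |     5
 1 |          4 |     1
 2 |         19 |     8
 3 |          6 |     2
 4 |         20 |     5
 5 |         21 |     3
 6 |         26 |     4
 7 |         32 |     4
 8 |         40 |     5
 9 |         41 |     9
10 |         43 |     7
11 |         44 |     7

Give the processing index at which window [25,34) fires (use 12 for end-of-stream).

8

i=0 t=3 v=5: → [0,9); WM=−∞
i=1 t=4 v=1: → [0,9); WM=−∞
i=2 t=19 v=8: → [15,24); WM=18; [0,9) fires=2
i=3 t=6 v=2: DROP (t<18-4); WM=18
i=4 t=20 v=5: → [20,29),[15,24); WM=18
i=5 t=21 v=3: → [20,29),[15,24); WM=20
i=6 t=26 v=4: → [25,34),[20,29); WM=20
i=7 t=32 v=4: → [30,39),[25,34); WM=20
i=8 t=40 v=5: → [40,49),[35,44); WM=39; [15,24) fires=3 [20,29) fires=3 [25,34) fires=2 [30,39) fires=1
i=9 t=41 v=9: → [40,49),[35,44); WM=39
i=10 t=43 v=7: → [40,49),[35,44); WM=39
i=11 t=44 v=7: → [40,49); WM=43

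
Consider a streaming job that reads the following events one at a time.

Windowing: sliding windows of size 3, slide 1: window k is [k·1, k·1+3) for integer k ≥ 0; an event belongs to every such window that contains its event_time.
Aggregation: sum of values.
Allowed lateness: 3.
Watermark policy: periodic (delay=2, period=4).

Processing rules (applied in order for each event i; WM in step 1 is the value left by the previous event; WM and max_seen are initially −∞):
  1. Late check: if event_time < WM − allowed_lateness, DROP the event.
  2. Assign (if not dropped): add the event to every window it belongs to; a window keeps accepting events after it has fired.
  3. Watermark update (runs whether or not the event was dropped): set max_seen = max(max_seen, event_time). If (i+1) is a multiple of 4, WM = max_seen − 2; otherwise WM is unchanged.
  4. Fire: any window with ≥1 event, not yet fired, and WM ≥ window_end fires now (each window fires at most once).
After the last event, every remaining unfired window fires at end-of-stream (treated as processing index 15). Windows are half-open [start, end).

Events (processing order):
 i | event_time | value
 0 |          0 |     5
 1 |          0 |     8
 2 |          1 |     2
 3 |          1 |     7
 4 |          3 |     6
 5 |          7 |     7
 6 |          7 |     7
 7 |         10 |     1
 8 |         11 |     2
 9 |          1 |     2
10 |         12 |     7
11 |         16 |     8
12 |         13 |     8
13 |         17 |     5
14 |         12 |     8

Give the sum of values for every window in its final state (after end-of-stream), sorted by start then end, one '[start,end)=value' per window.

i=0 t=0 v=5: → [0,3); WM=−∞
i=1 t=0 v=8: → [0,3); WM=−∞
i=2 t=1 v=2: → [1,4),[0,3); WM=−∞
i=3 t=1 v=7: → [1,4),[0,3); WM=-1
i=4 t=3 v=6: → [3,6),[2,5),[1,4); WM=-1
i=5 t=7 v=7: → [7,10),[6,9),[5,8); WM=-1
i=6 t=7 v=7: → [7,10),[6,9),[5,8); WM=-1
i=7 t=10 v=1: → [10,13),[9,12),[8,11); WM=8; [0,3) fires=22 [1,4) fires=15 [2,5) fires=6 [3,6) fires=6 [5,8) fires=14
i=8 t=11 v=2: → [11,14),[10,13),[9,12); WM=8
i=9 t=1 v=2: DROP (t<8-3); WM=8
i=10 t=12 v=7: → [12,15),[11,14),[10,13); WM=8
i=11 t=16 v=8: → [16,19),[15,18),[14,17); WM=14; [6,9) fires=14 [7,10) fires=14 [8,11) fires=1 [9,12) fires=3 [10,13) fires=10 [11,14) fires=9
i=12 t=13 v=8: → [13,16),[12,15),[11,14); WM=14
i=13 t=17 v=5: → [17,20),[16,19),[15,18); WM=14
i=14 t=12 v=8: → [12,15),[11,14),[10,13); WM=14

[0,3)=22 [1,4)=15 [2,5)=6 [3,6)=6 [5,8)=14 [6,9)=14 [7,10)=14 [8,11)=1 [9,12)=3 [10,13)=18 [11,14)=25 [12,15)=23 [13,16)=8 [14,17)=8 [15,18)=13 [16,19)=13 [17,20)=5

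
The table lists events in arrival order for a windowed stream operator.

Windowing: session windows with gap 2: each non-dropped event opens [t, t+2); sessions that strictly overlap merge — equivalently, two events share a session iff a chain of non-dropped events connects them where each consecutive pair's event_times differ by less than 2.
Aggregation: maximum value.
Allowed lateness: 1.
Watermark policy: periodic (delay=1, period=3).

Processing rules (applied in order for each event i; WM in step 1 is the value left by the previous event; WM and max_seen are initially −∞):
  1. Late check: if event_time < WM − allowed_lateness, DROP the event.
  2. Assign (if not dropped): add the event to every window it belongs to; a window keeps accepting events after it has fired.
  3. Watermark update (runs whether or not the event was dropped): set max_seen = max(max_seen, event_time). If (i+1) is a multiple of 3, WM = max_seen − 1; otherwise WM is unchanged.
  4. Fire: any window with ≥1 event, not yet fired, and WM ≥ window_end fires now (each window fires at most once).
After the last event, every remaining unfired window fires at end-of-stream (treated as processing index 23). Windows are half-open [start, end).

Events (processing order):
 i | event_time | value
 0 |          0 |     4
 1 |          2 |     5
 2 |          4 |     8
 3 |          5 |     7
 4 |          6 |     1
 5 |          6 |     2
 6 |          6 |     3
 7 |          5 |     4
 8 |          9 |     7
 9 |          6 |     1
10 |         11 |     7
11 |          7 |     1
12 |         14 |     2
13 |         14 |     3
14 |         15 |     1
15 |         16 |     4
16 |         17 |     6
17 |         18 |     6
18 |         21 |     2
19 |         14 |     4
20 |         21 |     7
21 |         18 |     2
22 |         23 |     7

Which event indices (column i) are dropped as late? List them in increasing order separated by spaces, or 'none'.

9 19 21

i=0 t=0 v=4: → [0,2); WM=−∞
i=1 t=2 v=5: → [2,4); WM=−∞
i=2 t=4 v=8: → [4,6); WM=3
i=3 t=5 v=7: → [4,7); WM=3
i=4 t=6 v=1: → [4,8); WM=3
i=5 t=6 v=2: → [4,8); WM=5
i=6 t=6 v=3: → [4,8); WM=5
i=7 t=5 v=4: → [4,8); WM=5
i=8 t=9 v=7: → [9,11); WM=8
i=9 t=6 v=1: DROP (t<8-1); WM=8
i=10 t=11 v=7: → [11,13); WM=8
i=11 t=7 v=1: → [4,9); WM=10
i=12 t=14 v=2: → [14,16); WM=10
i=13 t=14 v=3: → [14,16); WM=10
i=14 t=15 v=1: → [14,17); WM=14
i=15 t=16 v=4: → [14,18); WM=14
i=16 t=17 v=6: → [14,19); WM=14
i=17 t=18 v=6: → [14,20); WM=17
i=18 t=21 v=2: → [21,23); WM=17
i=19 t=14 v=4: DROP (t<17-1); WM=17
i=20 t=21 v=7: → [21,23); WM=20
i=21 t=18 v=2: DROP (t<20-1); WM=20
i=22 t=23 v=7: → [23,25); WM=20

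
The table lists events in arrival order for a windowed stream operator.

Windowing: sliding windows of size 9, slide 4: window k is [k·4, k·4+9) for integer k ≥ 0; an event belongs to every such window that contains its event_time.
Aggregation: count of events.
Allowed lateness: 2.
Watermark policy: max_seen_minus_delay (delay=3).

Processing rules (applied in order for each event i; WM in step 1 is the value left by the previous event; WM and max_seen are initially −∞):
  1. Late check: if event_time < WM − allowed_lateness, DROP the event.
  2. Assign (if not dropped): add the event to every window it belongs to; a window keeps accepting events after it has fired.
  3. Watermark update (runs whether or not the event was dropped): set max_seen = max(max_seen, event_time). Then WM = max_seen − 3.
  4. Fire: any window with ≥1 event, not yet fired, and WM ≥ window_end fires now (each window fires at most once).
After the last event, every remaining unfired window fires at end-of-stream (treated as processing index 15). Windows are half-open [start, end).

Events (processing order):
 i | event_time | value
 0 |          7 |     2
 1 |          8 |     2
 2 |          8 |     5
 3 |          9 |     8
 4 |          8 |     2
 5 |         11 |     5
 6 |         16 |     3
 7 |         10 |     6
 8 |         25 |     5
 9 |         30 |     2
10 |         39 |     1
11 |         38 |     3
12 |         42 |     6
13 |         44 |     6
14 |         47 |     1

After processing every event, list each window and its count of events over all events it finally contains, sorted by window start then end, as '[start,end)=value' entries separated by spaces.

[0,9)=4 [4,13)=6 [8,17)=6 [12,21)=1 [16,25)=1 [20,29)=1 [24,33)=2 [28,37)=1 [32,41)=2 [36,45)=4 [40,49)=3 [44,53)=2

i=0 t=7 v=2: → [4,13),[0,9); WM=4
i=1 t=8 v=2: → [8,17),[4,13),[0,9); WM=5
i=2 t=8 v=5: → [8,17),[4,13),[0,9); WM=5
i=3 t=9 v=8: → [8,17),[4,13); WM=6
i=4 t=8 v=2: → [8,17),[4,13),[0,9); WM=6
i=5 t=11 v=5: → [8,17),[4,13); WM=8
i=6 t=16 v=3: → [16,25),[12,21),[8,17); WM=13; [0,9) fires=4 [4,13) fires=6
i=7 t=10 v=6: DROP (t<13-2); WM=13
i=8 t=25 v=5: → [24,33),[20,29); WM=22; [8,17) fires=6 [12,21) fires=1
i=9 t=30 v=2: → [28,37),[24,33); WM=27; [16,25) fires=1
i=10 t=39 v=1: → [36,45),[32,41); WM=36; [20,29) fires=1 [24,33) fires=2
i=11 t=38 v=3: → [36,45),[32,41); WM=36
i=12 t=42 v=6: → [40,49),[36,45); WM=39; [28,37) fires=1
i=13 t=44 v=6: → [44,53),[40,49),[36,45); WM=41; [32,41) fires=2
i=14 t=47 v=1: → [44,53),[40,49); WM=44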